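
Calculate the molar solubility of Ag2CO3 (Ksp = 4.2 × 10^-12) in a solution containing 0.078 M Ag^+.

Ag2CO3(s) ⇌ 2 Ag^+ + CO3^2-
Ksp = [Ag^+]^2[CO3^2-]
If s mol/L dissolves here, [Ag^+] = 0.078 + 2s ≈ 0.078, [CO3^2-] = s (Ksp is small, so little additional dissolves).
Ksp ≈ (0.078)^2 × s
s = 6.9 × 10^-10 M
Check: 2s = 1.4 × 10^-9 ≪ 0.078, so the approximation is valid.

6.9e-10 M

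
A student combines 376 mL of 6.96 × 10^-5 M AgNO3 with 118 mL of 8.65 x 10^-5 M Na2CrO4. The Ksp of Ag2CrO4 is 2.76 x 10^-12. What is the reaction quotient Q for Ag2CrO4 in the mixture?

Total volume = 376 + 118 = 494 mL.
[Ag^+] = 6.96 x 10^-5 × (376/494) = 5.297 × 10^-5 M
[CrO4^2-] = 8.65 × 10^-5 × (118/494) = 2.066 × 10^-5 M
Ag2CrO4(s) ⇌ 2 Ag^+ + CrO4^2-, so Q = [Ag^+]^2[CrO4^2-]
Q = (5.297 x 10^-5)^2(2.066 × 10^-5) = 5.80 x 10^-14
Q < Ksp, so no precipitate of Ag2CrO4 forms.

Q = 5.80 × 10^-14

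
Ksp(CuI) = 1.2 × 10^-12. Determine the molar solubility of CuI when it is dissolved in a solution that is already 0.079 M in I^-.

s ≈ 1.5 × 10^-11 M

CuI(s) ⇌ Cu^+ + I^-
Ksp = [Cu^+][I^-]
Let s be the molar solubility in this solution. [Cu^+] = s, [I^-] = 0.079 + s ≈ 0.079 (common-ion effect: I^- is already 0.079 M).
Ksp ≈ s × 0.079
s = 1.5 x 10^-11 M
Check: s = 1.5 × 10^-11 ≪ 0.079, so the approximation is valid.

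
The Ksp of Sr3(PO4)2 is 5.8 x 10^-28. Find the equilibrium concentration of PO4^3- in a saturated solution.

[PO4^3-] = 2.8e-6 M

Sr3(PO4)2(s) <=> 3 Sr^2+ + 2 PO4^3-
Ksp = [Sr^2+]^3[PO4^3-]^2
For each mole of Sr3(PO4)2 that dissolves: [Sr^2+] = 3s, [PO4^3-] = 2s.
So Ksp = (3s)^3 × (2s)^2 = 108s^5
s^5 = 5.8 x 10^-28 / 108, so s = 1.40 × 10^-6 M
[PO4^3-] = 2s = 2.8 × 10^-6 M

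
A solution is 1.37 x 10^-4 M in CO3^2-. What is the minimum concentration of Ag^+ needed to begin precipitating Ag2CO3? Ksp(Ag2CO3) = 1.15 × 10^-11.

Ag2CO3(s) <=> 2 Ag^+ + CO3^2-
Ksp = [Ag^+]^2[CO3^2-]
Precipitation begins when Q = Ksp. With [CO3^2-] = 1.37 x 10^-4 M:
1.15 × 10^-11 = (1.37 x 10^-4) × [Ag^+]^2
[Ag^+] = (1.15 × 10^-11 / 1.37 × 10^-4)^(1/2) = 2.90 × 10^-4 M

[Ag^+] ≈ 2.90 × 10^-4 M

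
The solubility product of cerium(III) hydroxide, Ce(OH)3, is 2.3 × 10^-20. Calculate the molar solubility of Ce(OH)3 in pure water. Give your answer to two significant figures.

Ce(OH)3(s) ⇌ Ce^3+(aq) + 3 OH^-(aq)
Ksp = [Ce^3+][OH^-]^3
If s mol/L of Ce(OH)3 dissolves, [Ce^3+] = s and [OH^-] = 3s.
Substituting: Ksp = s(3s)^3 = 27s^4
s^4 = 2.3 × 10^-20 / 27, so s = 5.4 × 10^-6 M

s = 5.4 × 10^-6 M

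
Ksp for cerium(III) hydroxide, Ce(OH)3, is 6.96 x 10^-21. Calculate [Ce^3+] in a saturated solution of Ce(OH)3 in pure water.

Ce(OH)3(s) ⇌ Ce^3+ + 3 OH^-
Ksp = [Ce^3+][OH^-]^3
With molar solubility s: [Ce^3+] = s, [OH^-] = 3s.
Substituting: Ksp = s(3s)^3 = 27s^4
s = (6.96 x 10^-21 / 27)^(1/4) = 4.007 × 10^-6 M
[Ce^3+] = s = 4.01 × 10^-6 M

4.01e-6 M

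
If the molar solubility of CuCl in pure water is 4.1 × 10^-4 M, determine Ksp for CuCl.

CuCl(s) <=> Cu^+ + Cl^-
With molar solubility s: [Cu^+] = s, [Cl^-] = s.
Ksp = [Cu^+][Cl^-]
Ksp = (s)(s) = s^2
With s = 4.1 x 10^-4: Ksp = 1.7 × 10^-7

Ksp = 1.7e-7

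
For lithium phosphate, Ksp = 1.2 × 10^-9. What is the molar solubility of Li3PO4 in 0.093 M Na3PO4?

Li3PO4(s) ⇌ 3 Li^+(aq) + PO4^3-(aq)
Ksp = [Li^+]^3[PO4^3-]
Let s be the molar solubility in this solution. [Li^+] = 3s, [PO4^3-] = 0.093 + s ≈ 0.093 (since PO4^3- from Na3PO4 dominates).
Ksp ≈ (3s)^3 × 0.093
s = 7.8 × 10^-4 M
Check: s = 7.8 x 10^-4 ≪ 0.093, so the approximation is valid.

s = 7.8 × 10^-4 M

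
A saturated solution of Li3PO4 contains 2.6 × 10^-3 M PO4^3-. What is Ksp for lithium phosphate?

Ksp ≈ 1.2e-9

Li3PO4(s) ⇌ 3 Li^+(aq) + PO4^3-(aq)
Stoichiometry gives [Li^+] = (3/1)[PO4^3-] = 7.80 × 10^-3 M.
Ksp = [Li^+]^3[PO4^3-]
Ksp = (7.80 × 10^-3)^3 × 2.6 x 10^-3 = 1.2 × 10^-9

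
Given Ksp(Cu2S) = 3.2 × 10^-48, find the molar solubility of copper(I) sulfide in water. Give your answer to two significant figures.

s = 9.3 × 10^-17 M

Cu2S(s) <=> 2 Cu^+ + S^2-
Ksp = [Cu^+]^2[S^2-]
If s mol/L of Cu2S dissolves, [Cu^+] = 2s and [S^2-] = s.
Substituting: Ksp = (2s)^2s = 4s^3
s = (3.2 × 10^-48 / 4)^(1/3) = 9.3 × 10^-17 M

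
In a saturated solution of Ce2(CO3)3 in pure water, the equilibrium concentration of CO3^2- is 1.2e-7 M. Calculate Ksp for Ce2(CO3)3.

Ksp ≈ 1.1e-35

Ce2(CO3)3(s) ⇌ 2 Ce^3+(aq) + 3 CO3^2-(aq)
Stoichiometry gives [Ce^3+] = (2/3)[CO3^2-] = 8.00 × 10^-8 M.
Ksp = [Ce^3+]^2[CO3^2-]^3
Ksp = (8.00 × 10^-8)^2 × (1.2 x 10^-7)^3 = 1.1 × 10^-35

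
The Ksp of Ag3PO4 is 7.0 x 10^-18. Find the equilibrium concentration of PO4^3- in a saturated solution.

Ag3PO4(s) ⇌ 3 Ag^+ + PO4^3-
Ksp = [Ag^+]^3[PO4^3-]
For each mole of Ag3PO4 that dissolves: [Ag^+] = 3s, [PO4^3-] = s.
So Ksp = (3s)^3 × s = 27s^4
s^4 = 7.0 x 10^-18 / 27, so s = 2.26 x 10^-5 M
[PO4^3-] = s = 2.3 × 10^-5 M

[PO4^3-] = 2.3 × 10^-5 M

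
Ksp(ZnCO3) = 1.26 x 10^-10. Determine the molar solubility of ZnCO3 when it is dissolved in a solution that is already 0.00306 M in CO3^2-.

s = 4.12 × 10^-8 M

ZnCO3(s) <=> Zn^2+ + CO3^2-
Ksp = [Zn^2+][CO3^2-]
Let s be the molar solubility in this solution. [Zn^2+] = s, [CO3^2-] = 0.00306 + s ≈ 0.00306 (common-ion effect: CO3^2- is already 0.00306 M).
Ksp ≈ s × 0.00306
s = 4.12 x 10^-8 M
Check: s = 4.1 × 10^-8 ≪ 0.00306, so the approximation is valid.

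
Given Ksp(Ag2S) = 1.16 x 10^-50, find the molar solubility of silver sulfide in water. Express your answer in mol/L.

Ag2S(s) ⇌ 2 Ag^+ + S^2-
Ksp = [Ag^+]^2[S^2-]
For each mole of Ag2S that dissolves: [Ag^+] = 2s, [S^2-] = s.
So Ksp = (2s)^2 × s = 4s^3
s^3 = 1.16 x 10^-50 / 4, so s = 1.43 × 10^-17 M

1.43 × 10^-17 M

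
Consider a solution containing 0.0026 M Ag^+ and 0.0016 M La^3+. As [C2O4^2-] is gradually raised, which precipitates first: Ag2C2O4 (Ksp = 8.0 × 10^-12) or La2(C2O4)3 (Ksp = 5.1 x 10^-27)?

Each salt begins to precipitate when Q = Ksp, i.e. when [C2O4^2-] reaches its threshold.
For Ag2C2O4: 8.0 × 10^-12 = (0.0026)^2 × [C2O4^2-]  ⇒  [C2O4^2-] = 1.2 x 10^-6 M.
For La2(C2O4)3: 5.1 x 10^-27 = (0.0016)^2 × [C2O4^2-]^3  ⇒  [C2O4^2-] = 1.3 × 10^-7 M.
The salt with the lower threshold [C2O4^2-] precipitates first: La2(C2O4)3.

La2(C2O4)3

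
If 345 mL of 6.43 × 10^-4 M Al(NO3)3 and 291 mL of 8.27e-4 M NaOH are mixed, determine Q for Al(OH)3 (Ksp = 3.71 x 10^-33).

Total volume = 345 + 291 = 636 mL.
[Al^3+] = 6.43 × 10^-4 × (345/636) = 3.488 × 10^-4 M
[OH^-] = 8.27 × 10^-4 × (291/636) = 3.784 × 10^-4 M
Al(OH)3(s) <=> Al^3+(aq) + 3 OH^-(aq), so Q = [Al^3+][OH^-]^3
Q = (3.488 x 10^-4)(3.784 x 10^-4)^3 = 1.89 x 10^-14
Q > Ksp, so Al(OH)3 will precipitate.

1.89e-14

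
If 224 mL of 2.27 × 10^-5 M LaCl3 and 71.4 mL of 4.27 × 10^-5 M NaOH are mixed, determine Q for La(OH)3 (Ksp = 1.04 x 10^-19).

Total volume = 224 + 71.4 = 295.4 mL.
[La^3+] = 2.27 x 10^-5 × (224/295.4) = 1.721 × 10^-5 M
[OH^-] = 4.27 x 10^-5 × (71.4/295.4) = 1.032 x 10^-5 M
La(OH)3(s) ⇌ La^3+(aq) + 3 OH^-(aq), so Q = [La^3+][OH^-]^3
Q = (1.721 × 10^-5)(1.032 × 10^-5)^3 = 1.89 × 10^-20
Q < Ksp, so no precipitate of La(OH)3 forms.

1.89 × 10^-20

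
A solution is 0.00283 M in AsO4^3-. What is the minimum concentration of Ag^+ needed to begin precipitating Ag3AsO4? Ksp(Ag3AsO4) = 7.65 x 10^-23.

3.00 × 10^-7 M

Ag3AsO4(s) ⇌ 3 Ag^+ + AsO4^3-
Ksp = [Ag^+]^3[AsO4^3-]
Precipitation begins when Q = Ksp. With [AsO4^3-] = 0.00283 M:
7.65 x 10^-23 = (0.00283) × [Ag^+]^3
[Ag^+] = (7.65 x 10^-23 / 2.83 x 10^-3)^(1/3) = 3.00 x 10^-7 M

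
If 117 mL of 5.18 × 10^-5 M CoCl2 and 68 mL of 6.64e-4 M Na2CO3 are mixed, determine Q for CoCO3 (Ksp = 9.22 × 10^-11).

Total volume = 117 + 68 = 185 mL.
[Co^2+] = 5.18 × 10^-5 × (117/185) = 3.276 x 10^-5 M
[CO3^2-] = 6.64 x 10^-4 × (68/185) = 2.441 × 10^-4 M
CoCO3(s) ⇌ Co^2+(aq) + CO3^2-(aq), so Q = [Co^2+][CO3^2-]
Q = (3.276 x 10^-5)(2.441 × 10^-4) = 8.00 × 10^-9
Q > Ksp, so CoCO3 will precipitate.

8.00e-9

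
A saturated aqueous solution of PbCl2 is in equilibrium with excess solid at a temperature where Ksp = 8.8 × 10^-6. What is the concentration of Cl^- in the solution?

[Cl^-] = 0.026 M

PbCl2(s) <=> Pb^2+ + 2 Cl^-
Ksp = [Pb^2+][Cl^-]^2
With molar solubility s: [Pb^2+] = s, [Cl^-] = 2s.
Ksp = s(2s)^2 = 4s^3
s = (8.8 × 10^-6 / 4)^(1/3) = 1.30 x 10^-2 M
[Cl^-] = 2s = 2.6 × 10^-2 M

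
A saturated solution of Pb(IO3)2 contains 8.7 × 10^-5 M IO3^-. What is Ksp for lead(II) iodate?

Pb(IO3)2(s) ⇌ Pb^2+(aq) + 2 IO3^-(aq)
Stoichiometry gives [Pb^2+] = (1/2)[IO3^-] = 4.35 x 10^-5 M.
Ksp = [Pb^2+][IO3^-]^2
Ksp = 4.35 × 10^-5 × (8.7 × 10^-5)^2 = 3.3 × 10^-13

Ksp = 3.3e-13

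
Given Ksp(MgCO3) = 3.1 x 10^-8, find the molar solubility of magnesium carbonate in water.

s = 1.8 × 10^-4 M

MgCO3(s) ⇌ Mg^2+(aq) + CO3^2-(aq)
Ksp = [Mg^2+][CO3^2-]
For each mole of MgCO3 that dissolves: [Mg^2+] = s, [CO3^2-] = s.
Ksp = s^2
s = √(3.1 x 10^-8) = 1.8 × 10^-4 M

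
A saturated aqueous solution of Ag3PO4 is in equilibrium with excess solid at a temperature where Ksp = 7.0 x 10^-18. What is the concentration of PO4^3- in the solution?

Ag3PO4(s) ⇌ 3 Ag^+(aq) + PO4^3-(aq)
Ksp = [Ag^+]^3[PO4^3-]
If s mol/L of Ag3PO4 dissolves, [Ag^+] = 3s and [PO4^3-] = s.
Ksp = (3s)^3s = 27s^4
s^4 = 7.0 x 10^-18 / 27, so s = 2.26 × 10^-5 M
[PO4^3-] = s = 2.3 × 10^-5 M

2.3 x 10^-5 M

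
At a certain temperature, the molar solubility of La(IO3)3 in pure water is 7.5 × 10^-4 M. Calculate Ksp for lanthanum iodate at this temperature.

La(IO3)3(s) <=> La^3+(aq) + 3 IO3^-(aq)
Let s = molar solubility. Then [La^3+] = s and [IO3^-] = 3s.
Ksp = [La^3+][IO3^-]^3
Ksp = s(3s)^3 = 27s^4
With s = 7.5 × 10^-4: Ksp = 8.5 x 10^-12

Ksp ≈ 8.5 x 10^-12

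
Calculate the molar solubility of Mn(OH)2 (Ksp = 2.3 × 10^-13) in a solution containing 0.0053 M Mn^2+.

Mn(OH)2(s) ⇌ Mn^2+(aq) + 2 OH^-(aq)
Ksp = [Mn^2+][OH^-]^2
Let s be the molar solubility in this solution. [Mn^2+] = 0.0053 + s ≈ 0.0053, [OH^-] = 2s (Ksp is small, so little additional dissolves).
Ksp ≈ 0.0053 × (2s)^2
s = 3.3 × 10^-6 M
Check: s = 3.3 × 10^-6 ≪ 0.0053, so the approximation is valid.

3.3 × 10^-6 M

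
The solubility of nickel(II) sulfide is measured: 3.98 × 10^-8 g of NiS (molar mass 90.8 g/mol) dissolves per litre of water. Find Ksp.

Molar solubility s = (3.98 x 10^-8 g/L) / (90.8 g/mol) = 4.383 × 10^-10 M.
NiS(s) <=> Ni^2+ + S^2-
For each mole of NiS that dissolves: [Ni^2+] = s, [S^2-] = s.
Ksp = [Ni^2+][S^2-]
Ksp = s × s = s^2
With s = 4.383 x 10^-10: Ksp = 1.92 x 10^-19

Ksp = 1.92 × 10^-19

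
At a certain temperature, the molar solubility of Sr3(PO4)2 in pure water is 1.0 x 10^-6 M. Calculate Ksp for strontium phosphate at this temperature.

Ksp ≈ 1.1e-28

Sr3(PO4)2(s) ⇌ 3 Sr^2+ + 2 PO4^3-
Let s = molar solubility. Then [Sr^2+] = 3s and [PO4^3-] = 2s.
Ksp = [Sr^2+]^3[PO4^3-]^2
Ksp = (3s)^3(2s)^2 = 108s^5
With s = 1.0 x 10^-6: Ksp = 1.1 x 10^-28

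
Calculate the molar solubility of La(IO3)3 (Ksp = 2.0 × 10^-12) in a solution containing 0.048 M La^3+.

s = 1.2e-4 M

La(IO3)3(s) ⇌ La^3+(aq) + 3 IO3^-(aq)
Ksp = [La^3+][IO3^-]^3
Let s be the molar solubility in this solution. [La^3+] = 0.048 + s ≈ 0.048, [IO3^-] = 3s (Ksp is small, so little additional dissolves).
Ksp ≈ 0.048 × (3s)^3
s = 1.2 × 10^-4 M
Check: s = 1.2 x 10^-4 ≪ 0.048, so the approximation is valid.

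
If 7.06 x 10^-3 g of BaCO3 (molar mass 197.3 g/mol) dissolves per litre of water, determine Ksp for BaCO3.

Ksp = 1.28 x 10^-9

Molar solubility s = (7.06 × 10^-3 g/L) / (197.3 g/mol) = 3.578 x 10^-5 M.
BaCO3(s) ⇌ Ba^2+(aq) + CO3^2-(aq)
If s mol/L of BaCO3 dissolves, [Ba^2+] = s and [CO3^2-] = s.
Ksp = [Ba^2+][CO3^2-]
Ksp = s^2
Ksp = (3.578 × 10^-5)^2 = 1.28 × 10^-9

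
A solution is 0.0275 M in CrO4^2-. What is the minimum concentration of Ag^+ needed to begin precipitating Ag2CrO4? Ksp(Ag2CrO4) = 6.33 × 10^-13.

Ag2CrO4(s) <=> 2 Ag^+(aq) + CrO4^2-(aq)
Ksp = [Ag^+]^2[CrO4^2-]
Precipitation begins when Q = Ksp. With [CrO4^2-] = 0.0275 M:
6.33 × 10^-13 = (0.0275) × [Ag^+]^2
[Ag^+] = (6.33 × 10^-13 / 2.75 × 10^-2)^(1/2) = 4.80 × 10^-6 M

[Ag^+] ≈ 4.80e-6 M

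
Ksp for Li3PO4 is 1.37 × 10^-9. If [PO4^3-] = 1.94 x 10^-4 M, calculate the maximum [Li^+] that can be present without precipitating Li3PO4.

Li3PO4(s) ⇌ 3 Li^+(aq) + PO4^3-(aq)
Ksp = [Li^+]^3[PO4^3-]
Precipitation begins when Q = Ksp. With [PO4^3-] = 1.94 x 10^-4 M:
1.37 × 10^-9 = (1.94 x 10^-4) × [Li^+]^3
[Li^+] = (1.37 × 10^-9 / 1.94 × 10^-4)^(1/3) = 1.92 × 10^-2 M

[Li^+] ≈ 0.0192 M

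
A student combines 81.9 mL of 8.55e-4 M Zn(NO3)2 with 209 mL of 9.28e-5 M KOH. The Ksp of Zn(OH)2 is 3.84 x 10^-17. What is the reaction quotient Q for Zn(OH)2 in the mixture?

Q ≈ 1.07 x 10^-12

Total volume = 81.9 + 209 = 290.9 mL.
[Zn^2+] = 8.55 × 10^-4 × (81.9/290.9) = 2.407 x 10^-4 M
[OH^-] = 9.28 × 10^-5 × (209/290.9) = 6.667 x 10^-5 M
Zn(OH)2(s) <=> Zn^2+ + 2 OH^-, so Q = [Zn^2+][OH^-]^2
Q = (2.407 x 10^-4)(6.667 × 10^-5)^2 = 1.07 x 10^-12
Q > Ksp, so Zn(OH)2 will precipitate.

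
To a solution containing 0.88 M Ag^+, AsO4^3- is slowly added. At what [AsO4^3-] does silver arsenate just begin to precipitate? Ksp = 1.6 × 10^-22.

2.3 × 10^-22 M

Ag3AsO4(s) <=> 3 Ag^+(aq) + AsO4^3-(aq)
Ksp = [Ag^+]^3[AsO4^3-]
Precipitation begins when Q = Ksp. With [Ag^+] = 0.88 M:
1.6 × 10^-22 = (0.88)^3 × [AsO4^3-]
[AsO4^3-] = (1.6 × 10^-22 / 6.81 x 10^-1) = 2.3 × 10^-22 M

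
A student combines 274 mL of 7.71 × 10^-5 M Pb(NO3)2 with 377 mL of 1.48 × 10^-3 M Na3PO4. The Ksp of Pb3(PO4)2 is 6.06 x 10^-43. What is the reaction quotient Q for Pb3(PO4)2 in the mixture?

Total volume = 274 + 377 = 651 mL.
[Pb^2+] = 7.71 x 10^-5 × (274/651) = 3.245 × 10^-5 M
[PO4^3-] = 1.48 × 10^-3 × (377/651) = 8.571 × 10^-4 M
Pb3(PO4)2(s) ⇌ 3 Pb^2+ + 2 PO4^3-, so Q = [Pb^2+]^3[PO4^3-]^2
Q = (3.245 x 10^-5)^3(8.571 x 10^-4)^2 = 2.51 × 10^-20
Q > Ksp, so Pb3(PO4)2 will precipitate.

Q ≈ 2.51 × 10^-20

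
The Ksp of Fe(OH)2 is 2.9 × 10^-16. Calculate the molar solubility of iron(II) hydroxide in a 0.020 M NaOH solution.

Fe(OH)2(s) <=> Fe^2+(aq) + 2 OH^-(aq)
Ksp = [Fe^2+][OH^-]^2
Let s = moles of Fe(OH)2 that dissolve per litre. [Fe^2+] = s, [OH^-] = 0.020 + 2s ≈ 0.020 (Ksp is small, so little additional dissolves).
Ksp ≈ s × (0.020)^2
s = 7.3 x 10^-13 M
Check: 2s = 1.5 x 10^-12 ≪ 0.020, so the approximation is valid.

s = 7.3e-13 M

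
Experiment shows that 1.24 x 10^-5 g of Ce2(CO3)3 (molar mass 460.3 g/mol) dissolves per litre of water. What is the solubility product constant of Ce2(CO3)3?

Ksp = 1.53 × 10^-36

Molar solubility s = (1.24 × 10^-5 g/L) / (460.3 g/mol) = 2.694 × 10^-8 M.
Ce2(CO3)3(s) <=> 2 Ce^3+(aq) + 3 CO3^2-(aq)
With molar solubility s: [Ce^3+] = 2s, [CO3^2-] = 3s.
Ksp = [Ce^3+]^2[CO3^2-]^3
So Ksp = (2s)^2 × (3s)^3 = 108s^5
Ksp = 108 × (2.694 × 10^-8)^5 = 1.53 × 10^-36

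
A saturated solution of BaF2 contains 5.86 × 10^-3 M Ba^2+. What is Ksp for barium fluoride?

BaF2(s) ⇌ Ba^2+(aq) + 2 F^-(aq)
Stoichiometry gives [F^-] = (2/1)[Ba^2+] = 1.172 x 10^-2 M.
Ksp = [Ba^2+][F^-]^2
Ksp = 5.86 × 10^-3 × (1.172 × 10^-2)^2 = 8.05 × 10^-7

Ksp ≈ 8.05 × 10^-7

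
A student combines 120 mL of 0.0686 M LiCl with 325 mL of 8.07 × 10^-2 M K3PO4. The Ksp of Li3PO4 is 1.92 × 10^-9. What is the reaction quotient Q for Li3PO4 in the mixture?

Total volume = 120 + 325 = 445 mL.
[Li^+] = 6.86 x 10^-2 × (120/445) = 1.850 × 10^-2 M
[PO4^3-] = 8.07 × 10^-2 × (325/445) = 5.894 x 10^-2 M
Li3PO4(s) ⇌ 3 Li^+(aq) + PO4^3-(aq), so Q = [Li^+]^3[PO4^3-]
Q = (1.850 × 10^-2)^3(5.894 × 10^-2) = 3.73 × 10^-7
Q > Ksp, so Li3PO4 will precipitate.

3.73e-7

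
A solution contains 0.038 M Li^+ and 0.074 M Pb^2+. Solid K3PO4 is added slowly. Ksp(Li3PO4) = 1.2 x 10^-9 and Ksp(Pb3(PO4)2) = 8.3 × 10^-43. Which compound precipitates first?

Precipitation of each salt starts when its ion product equals its Ksp.
For Li3PO4: 1.2 x 10^-9 = (0.038)^3 × [PO4^3-]  ⇒  [PO4^3-] = 2.2 x 10^-5 M.
For Pb3(PO4)2: 8.3 × 10^-43 = (0.074)^3 × [PO4^3-]^2  ⇒  [PO4^3-] = 4.5 x 10^-20 M.
The salt with the lower threshold [PO4^3-] precipitates first: Pb3(PO4)2.

Pb3(PO4)2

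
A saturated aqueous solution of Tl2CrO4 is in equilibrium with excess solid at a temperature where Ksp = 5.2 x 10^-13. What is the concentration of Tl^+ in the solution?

Tl2CrO4(s) ⇌ 2 Tl^+ + CrO4^2-
Ksp = [Tl^+]^2[CrO4^2-]
If s mol/L of Tl2CrO4 dissolves, [Tl^+] = 2s and [CrO4^2-] = s.
Ksp = (2s)^2s = 4s^3
Solving, s = (5.2 x 10^-13/4)^(1/3) = 5.07 × 10^-5 M
[Tl^+] = 2s = 1.0 x 10^-4 M

[Tl^+] ≈ 1.0 × 10^-4 M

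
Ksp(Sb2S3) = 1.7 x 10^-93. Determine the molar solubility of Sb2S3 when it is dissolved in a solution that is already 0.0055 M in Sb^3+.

Sb2S3(s) ⇌ 2 Sb^3+ + 3 S^2-
Ksp = [Sb^3+]^2[S^2-]^3
Let s be the molar solubility in this solution. [Sb^3+] = 0.0055 + 2s ≈ 0.0055, [S^2-] = 3s (since the Sb^3+ already present dominates).
Ksp ≈ (0.0055)^2 × (3s)^3
s = 1.3 x 10^-30 M
Check: 2s = 2.6 × 10^-30 ≪ 0.0055, so the approximation is valid.

1.3 × 10^-30 M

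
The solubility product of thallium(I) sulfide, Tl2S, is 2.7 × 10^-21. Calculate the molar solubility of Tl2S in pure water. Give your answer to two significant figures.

s = 8.8 × 10^-8 M

Tl2S(s) ⇌ 2 Tl^+ + S^2-
Ksp = [Tl^+]^2[S^2-]
Let s = molar solubility. Then [Tl^+] = 2s and [S^2-] = s.
So Ksp = (2s)^2 × s = 4s^3
s = (2.7 × 10^-21 / 4)^(1/3) = 8.8 × 10^-8 M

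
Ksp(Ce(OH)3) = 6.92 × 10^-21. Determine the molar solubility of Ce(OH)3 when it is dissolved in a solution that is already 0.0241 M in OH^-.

Ce(OH)3(s) ⇌ Ce^3+(aq) + 3 OH^-(aq)
Ksp = [Ce^3+][OH^-]^3
Let s be the molar solubility in this solution. [Ce^3+] = s, [OH^-] = 0.0241 + 3s ≈ 0.0241 (since the OH^- already present dominates).
Ksp ≈ s × (0.0241)^3
s = 4.94 x 10^-16 M
Check: 3s = 1.5 × 10^-15 ≪ 0.0241, so the approximation is valid.

s = 4.94e-16 M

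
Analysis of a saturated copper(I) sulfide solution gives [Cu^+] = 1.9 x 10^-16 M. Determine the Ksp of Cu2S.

Cu2S(s) <=> 2 Cu^+(aq) + S^2-(aq)
Stoichiometry gives [S^2-] = (1/2)[Cu^+] = 9.50 × 10^-17 M.
Ksp = [Cu^+]^2[S^2-]
Ksp = (1.9 × 10^-16)^2 × 9.50 × 10^-17 = 3.4 x 10^-48

3.4e-48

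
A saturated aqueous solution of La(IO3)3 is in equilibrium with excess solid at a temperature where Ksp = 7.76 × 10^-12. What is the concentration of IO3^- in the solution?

[IO3^-] = 2.20 x 10^-3 M

La(IO3)3(s) ⇌ La^3+ + 3 IO3^-
Ksp = [La^3+][IO3^-]^3
If s mol/L of La(IO3)3 dissolves, [La^3+] = s and [IO3^-] = 3s.
So Ksp = s × (3s)^3 = 27s^4
Solving, s = (7.76 × 10^-12/27)^(1/4) = 7.322 x 10^-4 M
[IO3^-] = 3s = 2.20 × 10^-3 M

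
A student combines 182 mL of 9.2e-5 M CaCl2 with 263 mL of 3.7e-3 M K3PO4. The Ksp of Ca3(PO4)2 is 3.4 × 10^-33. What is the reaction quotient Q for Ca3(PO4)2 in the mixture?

Q ≈ 2.5 × 10^-19

Total volume = 182 + 263 = 445 mL.
[Ca^2+] = 9.2 × 10^-5 × (182/445) = 3.76 x 10^-5 M
[PO4^3-] = 3.7 × 10^-3 × (263/445) = 2.19 x 10^-3 M
Ca3(PO4)2(s) <=> 3 Ca^2+ + 2 PO4^3-, so Q = [Ca^2+]^3[PO4^3-]^2
Q = (3.76 × 10^-5)^3(2.19 × 10^-3)^2 = 2.5 × 10^-19
Q > Ksp, so Ca3(PO4)2 will precipitate.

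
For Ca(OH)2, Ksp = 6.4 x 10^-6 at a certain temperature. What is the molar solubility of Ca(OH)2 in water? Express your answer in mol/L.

s ≈ 1.2 x 10^-2 M

Ca(OH)2(s) ⇌ Ca^2+(aq) + 2 OH^-(aq)
Ksp = [Ca^2+][OH^-]^2
With molar solubility s: [Ca^2+] = s, [OH^-] = 2s.
So Ksp = s × (2s)^2 = 4s^3
s^3 = 6.4 x 10^-6 / 4, so s = 1.2 × 10^-2 M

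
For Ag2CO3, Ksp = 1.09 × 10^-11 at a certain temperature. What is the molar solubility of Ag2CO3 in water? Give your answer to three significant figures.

1.40 x 10^-4 M

Ag2CO3(s) ⇌ 2 Ag^+ + CO3^2-
Ksp = [Ag^+]^2[CO3^2-]
With molar solubility s: [Ag^+] = 2s, [CO3^2-] = s.
Substituting: Ksp = (2s)^2s = 4s^3
s = (1.09 × 10^-11 / 4)^(1/3) = 1.40 x 10^-4 M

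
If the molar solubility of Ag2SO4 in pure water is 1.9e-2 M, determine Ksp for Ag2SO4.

Ag2SO4(s) <=> 2 Ag^+(aq) + SO4^2-(aq)
With molar solubility s: [Ag^+] = 2s, [SO4^2-] = s.
Ksp = [Ag^+]^2[SO4^2-]
Substituting: Ksp = (2s)^2s = 4s^3
With s = 1.9 × 10^-2: Ksp = 2.7 × 10^-5

2.7e-5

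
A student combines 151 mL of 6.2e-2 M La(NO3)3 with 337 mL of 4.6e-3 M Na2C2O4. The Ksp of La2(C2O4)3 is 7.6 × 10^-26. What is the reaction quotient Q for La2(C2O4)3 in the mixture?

Total volume = 151 + 337 = 488 mL.
[La^3+] = 6.2 × 10^-2 × (151/488) = 1.92 x 10^-2 M
[C2O4^2-] = 4.6 × 10^-3 × (337/488) = 3.18 × 10^-3 M
La2(C2O4)3(s) ⇌ 2 La^3+(aq) + 3 C2O4^2-(aq), so Q = [La^3+]^2[C2O4^2-]^3
Q = (1.92 × 10^-2)^2(3.18 × 10^-3)^3 = 1.2 x 10^-11
Q > Ksp, so La2(C2O4)3 will precipitate.

Q = 1.2 × 10^-11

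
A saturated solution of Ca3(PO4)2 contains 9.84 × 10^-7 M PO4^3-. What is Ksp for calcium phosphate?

3.11 × 10^-30

Ca3(PO4)2(s) <=> 3 Ca^2+ + 2 PO4^3-
Stoichiometry gives [Ca^2+] = (3/2)[PO4^3-] = 1.476 x 10^-6 M.
Ksp = [Ca^2+]^3[PO4^3-]^2
Ksp = (1.476 × 10^-6)^3 × (9.84 x 10^-7)^2 = 3.11 x 10^-30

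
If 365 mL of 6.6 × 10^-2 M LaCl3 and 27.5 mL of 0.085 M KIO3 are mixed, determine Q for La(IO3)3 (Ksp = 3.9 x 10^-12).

Total volume = 365 + 27.5 = 392.5 mL.
[La^3+] = 6.6 x 10^-2 × (365/392.5) = 6.14 × 10^-2 M
[IO3^-] = 8.5 x 10^-2 × (27.5/392.5) = 5.96 × 10^-3 M
La(IO3)3(s) ⇌ La^3+(aq) + 3 IO3^-(aq), so Q = [La^3+][IO3^-]^3
Q = (6.14 × 10^-2)(5.96 × 10^-3)^3 = 1.3 x 10^-8
Q > Ksp, so La(IO3)3 will precipitate.

1.3 × 10^-8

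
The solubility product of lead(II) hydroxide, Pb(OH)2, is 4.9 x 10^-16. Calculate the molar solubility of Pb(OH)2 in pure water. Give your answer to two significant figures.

5.0e-6 M

Pb(OH)2(s) ⇌ Pb^2+ + 2 OH^-
Ksp = [Pb^2+][OH^-]^2
For each mole of Pb(OH)2 that dissolves: [Pb^2+] = s, [OH^-] = 2s.
Ksp = s(2s)^2 = 4s^3
s^3 = 4.9 x 10^-16 / 4, so s = 5.0 × 10^-6 M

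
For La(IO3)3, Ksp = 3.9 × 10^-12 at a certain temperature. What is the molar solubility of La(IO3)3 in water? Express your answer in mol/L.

6.2 x 10^-4 M

La(IO3)3(s) <=> La^3+ + 3 IO3^-
Ksp = [La^3+][IO3^-]^3
For each mole of La(IO3)3 that dissolves: [La^3+] = s, [IO3^-] = 3s.
So Ksp = s × (3s)^3 = 27s^4
s = (3.9 × 10^-12 / 27)^(1/4) = 6.2 × 10^-4 M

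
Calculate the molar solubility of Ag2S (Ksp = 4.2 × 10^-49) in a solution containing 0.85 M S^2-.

s = 3.5e-25 M

Ag2S(s) ⇌ 2 Ag^+(aq) + S^2-(aq)
Ksp = [Ag^+]^2[S^2-]
Let s be the molar solubility in this solution. [Ag^+] = 2s, [S^2-] = 0.85 + s ≈ 0.85 (since the S^2- already present dominates).
Ksp ≈ (2s)^2 × 0.85
s = 3.5 × 10^-25 M
Check: s = 3.5 × 10^-25 ≪ 0.85, so the approximation is valid.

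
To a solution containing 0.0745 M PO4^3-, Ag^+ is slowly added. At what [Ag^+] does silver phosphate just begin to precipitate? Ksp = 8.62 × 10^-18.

[Ag^+] ≈ 4.87 x 10^-6 M

Ag3PO4(s) <=> 3 Ag^+ + PO4^3-
Ksp = [Ag^+]^3[PO4^3-]
Precipitation begins when Q = Ksp. With [PO4^3-] = 0.0745 M:
8.62 × 10^-18 = (0.0745) × [Ag^+]^3
[Ag^+] = (8.62 × 10^-18 / 7.45 x 10^-2)^(1/3) = 4.87 × 10^-6 M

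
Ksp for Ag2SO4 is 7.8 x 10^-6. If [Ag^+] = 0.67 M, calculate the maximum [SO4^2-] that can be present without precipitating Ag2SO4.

Ag2SO4(s) ⇌ 2 Ag^+ + SO4^2-
Ksp = [Ag^+]^2[SO4^2-]
Precipitation begins when Q = Ksp. With [Ag^+] = 0.67 M:
7.8 x 10^-6 = (0.67)^2 × [SO4^2-]
[SO4^2-] = (7.8 x 10^-6 / 4.49 x 10^-1) = 1.7 × 10^-5 M

[SO4^2-] ≈ 1.7 x 10^-5 M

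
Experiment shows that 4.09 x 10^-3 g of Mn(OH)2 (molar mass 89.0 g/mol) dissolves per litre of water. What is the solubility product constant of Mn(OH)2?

Ksp ≈ 3.88 x 10^-13

Molar solubility s = (4.09 × 10^-3 g/L) / (89.0 g/mol) = 4.596 × 10^-5 M.
Mn(OH)2(s) ⇌ Mn^2+ + 2 OH^-
For each mole of Mn(OH)2 that dissolves: [Mn^2+] = s, [OH^-] = 2s.
Ksp = [Mn^2+][OH^-]^2
Substituting: Ksp = s(2s)^2 = 4s^3
Ksp = 4 × (4.596 × 10^-5)^3 = 3.88 × 10^-13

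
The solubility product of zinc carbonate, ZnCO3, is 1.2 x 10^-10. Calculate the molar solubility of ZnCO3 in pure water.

ZnCO3(s) <=> Zn^2+(aq) + CO3^2-(aq)
Ksp = [Zn^2+][CO3^2-]
For each mole of ZnCO3 that dissolves: [Zn^2+] = s, [CO3^2-] = s.
Ksp = (s)(s) = s^2
s = (1.2 x 10^-10)^(1/2) = 1.1 × 10^-5 M

s = 1.1 × 10^-5 M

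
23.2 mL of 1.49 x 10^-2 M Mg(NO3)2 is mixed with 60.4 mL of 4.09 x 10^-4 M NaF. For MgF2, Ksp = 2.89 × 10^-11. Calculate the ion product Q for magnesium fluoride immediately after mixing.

Total volume = 23.2 + 60.4 = 83.6 mL.
[Mg^2+] = 1.49 × 10^-2 × (23.2/83.6) = 4.135 x 10^-3 M
[F^-] = 4.09 × 10^-4 × (60.4/83.6) = 2.955 × 10^-4 M
MgF2(s) <=> Mg^2+(aq) + 2 F^-(aq), so Q = [Mg^2+][F^-]^2
Q = (4.135 × 10^-3)(2.955 x 10^-4)^2 = 3.61 × 10^-10
Q > Ksp, so MgF2 will precipitate.

3.61 × 10^-10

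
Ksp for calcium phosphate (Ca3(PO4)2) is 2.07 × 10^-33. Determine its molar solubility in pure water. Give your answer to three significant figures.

Ca3(PO4)2(s) ⇌ 3 Ca^2+(aq) + 2 PO4^3-(aq)
Ksp = [Ca^2+]^3[PO4^3-]^2
Let s = molar solubility. Then [Ca^2+] = 3s and [PO4^3-] = 2s.
So Ksp = (3s)^3 × (2s)^2 = 108s^5
s = (2.07 × 10^-33 / 108)^(1/5) = 1.14 x 10^-7 M

s = 1.14 × 10^-7 M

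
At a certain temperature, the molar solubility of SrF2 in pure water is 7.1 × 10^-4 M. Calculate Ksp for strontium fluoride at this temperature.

1.4 × 10^-9

SrF2(s) <=> Sr^2+ + 2 F^-
If s mol/L of SrF2 dissolves, [Sr^2+] = s and [F^-] = 2s.
Ksp = [Sr^2+][F^-]^2
Ksp = s(2s)^2 = 4s^3
With s = 7.1 x 10^-4: Ksp = 1.4 x 10^-9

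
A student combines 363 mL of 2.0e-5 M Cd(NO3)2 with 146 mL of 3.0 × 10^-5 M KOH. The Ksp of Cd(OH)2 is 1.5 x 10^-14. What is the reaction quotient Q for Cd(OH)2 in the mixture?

Q ≈ 1.1 × 10^-15

Total volume = 363 + 146 = 509 mL.
[Cd^2+] = 2.0 x 10^-5 × (363/509) = 1.43 × 10^-5 M
[OH^-] = 3.0 x 10^-5 × (146/509) = 8.61 x 10^-6 M
Cd(OH)2(s) ⇌ Cd^2+ + 2 OH^-, so Q = [Cd^2+][OH^-]^2
Q = (1.43 × 10^-5)(8.61 × 10^-6)^2 = 1.1 × 10^-15
Q < Ksp, so no precipitate of Cd(OH)2 forms.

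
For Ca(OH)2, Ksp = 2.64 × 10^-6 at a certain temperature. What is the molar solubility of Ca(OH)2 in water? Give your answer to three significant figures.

8.71 × 10^-3 M

Ca(OH)2(s) ⇌ Ca^2+ + 2 OH^-
Ksp = [Ca^2+][OH^-]^2
With molar solubility s: [Ca^2+] = s, [OH^-] = 2s.
Ksp = s(2s)^2 = 4s^3
s = (2.64 × 10^-6 / 4)^(1/3) = 8.71 × 10^-3 M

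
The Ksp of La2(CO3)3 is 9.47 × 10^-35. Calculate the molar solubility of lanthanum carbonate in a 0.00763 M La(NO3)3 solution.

La2(CO3)3(s) <=> 2 La^3+(aq) + 3 CO3^2-(aq)
Ksp = [La^3+]^2[CO3^2-]^3
Let s = moles of La2(CO3)3 that dissolve per litre. [La^3+] = 0.00763 + 2s ≈ 0.00763, [CO3^2-] = 3s (since La^3+ from La(NO3)3 dominates).
Ksp ≈ (0.00763)^2 × (3s)^3
s = 3.92 x 10^-11 M
Check: 2s = 7.8 × 10^-11 ≪ 0.00763, so the approximation is valid.

s ≈ 3.92 × 10^-11 M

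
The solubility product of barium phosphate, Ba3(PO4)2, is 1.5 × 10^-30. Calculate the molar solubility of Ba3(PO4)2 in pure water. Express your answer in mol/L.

Ba3(PO4)2(s) ⇌ 3 Ba^2+(aq) + 2 PO4^3-(aq)
Ksp = [Ba^2+]^3[PO4^3-]^2
Let s = molar solubility. Then [Ba^2+] = 3s and [PO4^3-] = 2s.
Substituting: Ksp = (3s)^3(2s)^2 = 108s^5
Solving, s = (1.5 × 10^-30/108)^(1/5) = 4.3 × 10^-7 M

4.3 x 10^-7 M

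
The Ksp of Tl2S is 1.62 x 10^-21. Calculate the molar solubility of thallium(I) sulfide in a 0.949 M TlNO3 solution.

Tl2S(s) ⇌ 2 Tl^+(aq) + S^2-(aq)
Ksp = [Tl^+]^2[S^2-]
Let s be the molar solubility in this solution. [Tl^+] = 0.949 + 2s ≈ 0.949, [S^2-] = s (since Tl^+ from TlNO3 dominates).
Ksp ≈ (0.949)^2 × s
s = 1.80 x 10^-21 M
Check: 2s = 3.6 × 10^-21 ≪ 0.949, so the approximation is valid.

s ≈ 1.80e-21 M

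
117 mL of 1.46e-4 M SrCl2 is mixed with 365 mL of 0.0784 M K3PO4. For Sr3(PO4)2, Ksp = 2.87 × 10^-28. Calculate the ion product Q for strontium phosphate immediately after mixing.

Total volume = 117 + 365 = 482 mL.
[Sr^2+] = 1.46 × 10^-4 × (117/482) = 3.544 × 10^-5 M
[PO4^3-] = 7.84 × 10^-2 × (365/482) = 5.937 × 10^-2 M
Sr3(PO4)2(s) <=> 3 Sr^2+(aq) + 2 PO4^3-(aq), so Q = [Sr^2+]^3[PO4^3-]^2
Q = (3.544 × 10^-5)^3(5.937 × 10^-2)^2 = 1.57 x 10^-16
Q > Ksp, so Sr3(PO4)2 will precipitate.

Q = 1.57e-16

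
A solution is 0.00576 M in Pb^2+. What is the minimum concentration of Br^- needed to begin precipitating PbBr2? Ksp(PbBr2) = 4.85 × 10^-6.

PbBr2(s) <=> Pb^2+ + 2 Br^-
Ksp = [Pb^2+][Br^-]^2
Precipitation begins when Q = Ksp. With [Pb^2+] = 0.00576 M:
4.85 × 10^-6 = (0.00576) × [Br^-]^2
[Br^-] = (4.85 × 10^-6 / 5.76 × 10^-3)^(1/2) = 2.90 × 10^-2 M

[Br^-] ≈ 0.0290 M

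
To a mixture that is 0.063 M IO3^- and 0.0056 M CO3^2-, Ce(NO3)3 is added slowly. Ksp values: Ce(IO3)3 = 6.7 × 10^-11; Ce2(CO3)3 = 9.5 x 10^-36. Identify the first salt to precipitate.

Ce2(CO3)3

Precipitation of each salt starts when its ion product equals its Ksp.
For Ce(IO3)3: 6.7 × 10^-11 = (0.063)^3 × [Ce^3+]  ⇒  [Ce^3+] = 2.7 x 10^-7 M.
For Ce2(CO3)3: 9.5 x 10^-36 = (0.0056)^3 × [Ce^3+]^2  ⇒  [Ce^3+] = 7.4 × 10^-15 M.
The salt with the lower threshold [Ce^3+] precipitates first: Ce2(CO3)3.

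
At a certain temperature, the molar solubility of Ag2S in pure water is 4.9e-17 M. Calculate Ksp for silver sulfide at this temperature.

Ksp ≈ 4.7e-49

Ag2S(s) <=> 2 Ag^+ + S^2-
Let s = molar solubility. Then [Ag^+] = 2s and [S^2-] = s.
Ksp = [Ag^+]^2[S^2-]
So Ksp = (2s)^2 × s = 4s^3
With s = 4.9 × 10^-17: Ksp = 4.7 × 10^-49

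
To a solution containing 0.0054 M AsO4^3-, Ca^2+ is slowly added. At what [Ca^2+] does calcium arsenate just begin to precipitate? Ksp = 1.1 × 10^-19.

Ca3(AsO4)2(s) ⇌ 3 Ca^2+(aq) + 2 AsO4^3-(aq)
Ksp = [Ca^2+]^3[AsO4^3-]^2
Precipitation begins when Q = Ksp. With [AsO4^3-] = 0.0054 M:
1.1 × 10^-19 = (0.0054)^2 × [Ca^2+]^3
[Ca^2+] = (1.1 × 10^-19 / 2.92 × 10^-5)^(1/3) = 1.6 × 10^-5 M

1.6 × 10^-5 M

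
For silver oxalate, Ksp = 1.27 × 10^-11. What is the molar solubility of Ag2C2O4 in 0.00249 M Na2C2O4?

3.57 × 10^-5 M

Ag2C2O4(s) ⇌ 2 Ag^+ + C2O4^2-
Ksp = [Ag^+]^2[C2O4^2-]
Let s be the molar solubility in this solution. [Ag^+] = 2s, [C2O4^2-] = 0.00249 + s ≈ 0.00249 (Ksp is small, so little additional dissolves).
Ksp ≈ (2s)^2 × 0.00249
s = 3.57 × 10^-5 M
Check: s = 3.6 x 10^-5 ≪ 0.00249, so the approximation is valid.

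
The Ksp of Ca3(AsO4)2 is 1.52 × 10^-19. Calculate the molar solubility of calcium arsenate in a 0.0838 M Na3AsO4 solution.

Ca3(AsO4)2(s) <=> 3 Ca^2+(aq) + 2 AsO4^3-(aq)
Ksp = [Ca^2+]^3[AsO4^3-]^2
If s mol/L dissolves here, [Ca^2+] = 3s, [AsO4^3-] = 0.0838 + 2s ≈ 0.0838 (common-ion effect: AsO4^3- is already 0.0838 M).
Ksp ≈ (3s)^3 × (0.0838)^2
s = 9.29 × 10^-7 M
Check: 2s = 1.9 × 10^-6 ≪ 0.0838, so the approximation is valid.

9.29e-7 M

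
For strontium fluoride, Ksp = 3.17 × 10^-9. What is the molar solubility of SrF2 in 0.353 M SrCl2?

4.74 x 10^-5 M

SrF2(s) ⇌ Sr^2+(aq) + 2 F^-(aq)
Ksp = [Sr^2+][F^-]^2
Let s be the molar solubility in this solution. [Sr^2+] = 0.353 + s ≈ 0.353, [F^-] = 2s (since Sr^2+ from SrCl2 dominates).
Ksp ≈ 0.353 × (2s)^2
s = 4.74 x 10^-5 M
Check: s = 4.7 × 10^-5 ≪ 0.353, so the approximation is valid.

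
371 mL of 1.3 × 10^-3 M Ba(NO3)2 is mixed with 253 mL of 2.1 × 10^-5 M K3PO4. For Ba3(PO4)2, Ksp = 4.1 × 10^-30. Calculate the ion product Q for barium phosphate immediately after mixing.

Total volume = 371 + 253 = 624 mL.
[Ba^2+] = 1.3 × 10^-3 × (371/624) = 7.73 × 10^-4 M
[PO4^3-] = 2.1 x 10^-5 × (253/624) = 8.51 × 10^-6 M
Ba3(PO4)2(s) ⇌ 3 Ba^2+ + 2 PO4^3-, so Q = [Ba^2+]^3[PO4^3-]^2
Q = (7.73 × 10^-4)^3(8.51 × 10^-6)^2 = 3.3 × 10^-20
Q > Ksp, so Ba3(PO4)2 will precipitate.

3.3 × 10^-20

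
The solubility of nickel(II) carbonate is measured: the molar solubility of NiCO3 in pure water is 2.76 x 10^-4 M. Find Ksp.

NiCO3(s) ⇌ Ni^2+(aq) + CO3^2-(aq)
Let s = molar solubility. Then [Ni^2+] = s and [CO3^2-] = s.
Ksp = [Ni^2+][CO3^2-]
Ksp = s × s = s^2
Ksp = (2.76 × 10^-4)^2 = 7.62 × 10^-8

Ksp ≈ 7.62 × 10^-8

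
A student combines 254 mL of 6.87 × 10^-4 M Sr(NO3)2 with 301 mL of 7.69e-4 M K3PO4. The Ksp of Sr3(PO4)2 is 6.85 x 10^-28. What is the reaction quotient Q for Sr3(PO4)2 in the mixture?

Total volume = 254 + 301 = 555 mL.
[Sr^2+] = 6.87 x 10^-4 × (254/555) = 3.144 × 10^-4 M
[PO4^3-] = 7.69 × 10^-4 × (301/555) = 4.171 × 10^-4 M
Sr3(PO4)2(s) ⇌ 3 Sr^2+ + 2 PO4^3-, so Q = [Sr^2+]^3[PO4^3-]^2
Q = (3.144 × 10^-4)^3(4.171 × 10^-4)^2 = 5.41 × 10^-18
Q > Ksp, so Sr3(PO4)2 will precipitate.

Q = 5.41 × 10^-18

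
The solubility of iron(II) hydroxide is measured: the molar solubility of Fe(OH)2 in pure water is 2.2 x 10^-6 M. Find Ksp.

Fe(OH)2(s) <=> Fe^2+(aq) + 2 OH^-(aq)
For each mole of Fe(OH)2 that dissolves: [Fe^2+] = s, [OH^-] = 2s.
Ksp = [Fe^2+][OH^-]^2
Ksp = s(2s)^2 = 4s^3
Ksp = 4 × (2.2 x 10^-6)^3 = 4.3 × 10^-17

Ksp ≈ 4.3 × 10^-17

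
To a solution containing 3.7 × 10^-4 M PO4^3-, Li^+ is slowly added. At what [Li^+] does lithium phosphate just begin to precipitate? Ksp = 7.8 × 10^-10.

Li3PO4(s) ⇌ 3 Li^+(aq) + PO4^3-(aq)
Ksp = [Li^+]^3[PO4^3-]
Precipitation begins when Q = Ksp. With [PO4^3-] = 3.7 × 10^-4 M:
7.8 × 10^-10 = (3.7 × 10^-4) × [Li^+]^3
[Li^+] = (7.8 × 10^-10 / 3.7 × 10^-4)^(1/3) = 1.3 × 10^-2 M

[Li^+] ≈ 1.3e-2 M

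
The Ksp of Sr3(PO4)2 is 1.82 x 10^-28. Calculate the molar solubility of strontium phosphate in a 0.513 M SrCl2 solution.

Sr3(PO4)2(s) ⇌ 3 Sr^2+(aq) + 2 PO4^3-(aq)
Ksp = [Sr^2+]^3[PO4^3-]^2
If s mol/L dissolves here, [Sr^2+] = 0.513 + 3s ≈ 0.513, [PO4^3-] = 2s (Ksp is small, so little additional dissolves).
Ksp ≈ (0.513)^3 × (2s)^2
s = 1.84 x 10^-14 M
Check: 3s = 5.5 x 10^-14 ≪ 0.513, so the approximation is valid.

s = 1.84 x 10^-14 M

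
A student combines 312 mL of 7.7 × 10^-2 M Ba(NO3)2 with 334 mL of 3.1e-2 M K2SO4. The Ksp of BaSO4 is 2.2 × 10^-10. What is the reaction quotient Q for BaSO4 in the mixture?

Q = 6.0e-4

Total volume = 312 + 334 = 646 mL.
[Ba^2+] = 7.7 x 10^-2 × (312/646) = 3.72 × 10^-2 M
[SO4^2-] = 3.1 × 10^-2 × (334/646) = 1.60 × 10^-2 M
BaSO4(s) <=> Ba^2+ + SO4^2-, so Q = [Ba^2+][SO4^2-]
Q = (3.72 × 10^-2)(1.60 × 10^-2) = 6.0 x 10^-4
Q > Ksp, so BaSO4 will precipitate.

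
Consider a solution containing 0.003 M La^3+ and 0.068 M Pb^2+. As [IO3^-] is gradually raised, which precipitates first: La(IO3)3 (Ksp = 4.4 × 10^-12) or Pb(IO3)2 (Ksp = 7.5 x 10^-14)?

Precipitation of each salt starts when its ion product equals its Ksp.
For La(IO3)3: 4.4 × 10^-12 = 0.003 × [IO3^-]^3  ⇒  [IO3^-] = 1.1 × 10^-3 M.
For Pb(IO3)2: 7.5 x 10^-14 = 0.068 × [IO3^-]^2  ⇒  [IO3^-] = 1.1 × 10^-6 M.
The salt with the lower threshold [IO3^-] precipitates first: Pb(IO3)2.

Pb(IO3)2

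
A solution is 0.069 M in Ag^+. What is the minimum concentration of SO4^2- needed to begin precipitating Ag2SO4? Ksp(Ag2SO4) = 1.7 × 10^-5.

Ag2SO4(s) <=> 2 Ag^+(aq) + SO4^2-(aq)
Ksp = [Ag^+]^2[SO4^2-]
Precipitation begins when Q = Ksp. With [Ag^+] = 0.069 M:
1.7 × 10^-5 = (0.069)^2 × [SO4^2-]
[SO4^2-] = (1.7 × 10^-5 / 4.76 × 10^-3) = 3.6 x 10^-3 M

[SO4^2-] = 3.6e-3 M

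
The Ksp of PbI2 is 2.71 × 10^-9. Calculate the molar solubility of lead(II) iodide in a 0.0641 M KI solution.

PbI2(s) ⇌ Pb^2+(aq) + 2 I^-(aq)
Ksp = [Pb^2+][I^-]^2
Let s = moles of PbI2 that dissolve per litre. [Pb^2+] = s, [I^-] = 0.0641 + 2s ≈ 0.0641 (common-ion effect: I^- is already 0.0641 M).
Ksp ≈ s × (0.0641)^2
s = 6.60 x 10^-7 M
Check: 2s = 1.3 x 10^-6 ≪ 0.0641, so the approximation is valid.

6.60 x 10^-7 M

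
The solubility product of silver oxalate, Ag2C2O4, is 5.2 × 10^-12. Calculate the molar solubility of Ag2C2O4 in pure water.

s = 1.1 × 10^-4 M

Ag2C2O4(s) ⇌ 2 Ag^+ + C2O4^2-
Ksp = [Ag^+]^2[C2O4^2-]
For each mole of Ag2C2O4 that dissolves: [Ag^+] = 2s, [C2O4^2-] = s.
Substituting: Ksp = (2s)^2s = 4s^3
Solving, s = (5.2 × 10^-12/4)^(1/3) = 1.1 x 10^-4 M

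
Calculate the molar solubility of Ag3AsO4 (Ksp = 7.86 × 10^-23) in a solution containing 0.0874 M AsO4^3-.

s ≈ 3.22 × 10^-8 M

Ag3AsO4(s) ⇌ 3 Ag^+(aq) + AsO4^3-(aq)
Ksp = [Ag^+]^3[AsO4^3-]
Let s = moles of Ag3AsO4 that dissolve per litre. [Ag^+] = 3s, [AsO4^3-] = 0.0874 + s ≈ 0.0874 (Ksp is small, so little additional dissolves).
Ksp ≈ (3s)^3 × 0.0874
s = 3.22 × 10^-8 M
Check: s = 3.2 × 10^-8 ≪ 0.0874, so the approximation is valid.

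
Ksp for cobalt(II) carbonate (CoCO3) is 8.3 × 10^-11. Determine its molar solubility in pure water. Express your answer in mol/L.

s ≈ 9.1 x 10^-6 M

CoCO3(s) ⇌ Co^2+ + CO3^2-
Ksp = [Co^2+][CO3^2-]
For each mole of CoCO3 that dissolves: [Co^2+] = s, [CO3^2-] = s.
Ksp = (s)(s) = s^2
s = √(8.3 × 10^-11) = 9.1 x 10^-6 M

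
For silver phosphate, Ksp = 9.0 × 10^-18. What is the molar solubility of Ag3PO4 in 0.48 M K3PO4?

Ag3PO4(s) <=> 3 Ag^+(aq) + PO4^3-(aq)
Ksp = [Ag^+]^3[PO4^3-]
Let s = moles of Ag3PO4 that dissolve per litre. [Ag^+] = 3s, [PO4^3-] = 0.48 + s ≈ 0.48 (Ksp is small, so little additional dissolves).
Ksp ≈ (3s)^3 × 0.48
s = 8.9 × 10^-7 M
Check: s = 8.9 × 10^-7 ≪ 0.48, so the approximation is valid.

s ≈ 8.9 × 10^-7 M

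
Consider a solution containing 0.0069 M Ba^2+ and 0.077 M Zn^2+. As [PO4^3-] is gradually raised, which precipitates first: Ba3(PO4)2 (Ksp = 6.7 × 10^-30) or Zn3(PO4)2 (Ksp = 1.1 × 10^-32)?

Zn3(PO4)2

Each salt begins to precipitate when Q = Ksp, i.e. when [PO4^3-] reaches its threshold.
For Ba3(PO4)2: 6.7 × 10^-30 = (0.0069)^3 × [PO4^3-]^2  ⇒  [PO4^3-] = 4.5 x 10^-12 M.
For Zn3(PO4)2: 1.1 × 10^-32 = (0.077)^3 × [PO4^3-]^2  ⇒  [PO4^3-] = 4.9 × 10^-15 M.
The salt with the lower threshold [PO4^3-] precipitates first: Zn3(PO4)2.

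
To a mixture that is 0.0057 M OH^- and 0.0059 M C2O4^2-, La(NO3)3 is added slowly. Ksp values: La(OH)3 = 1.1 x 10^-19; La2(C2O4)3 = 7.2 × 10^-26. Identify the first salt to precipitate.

Precipitation of each salt starts when its ion product equals its Ksp.
For La(OH)3: 1.1 x 10^-19 = (0.0057)^3 × [La^3+]  ⇒  [La^3+] = 5.9 x 10^-13 M.
For La2(C2O4)3: 7.2 × 10^-26 = (0.0059)^3 × [La^3+]^2  ⇒  [La^3+] = 5.9 × 10^-10 M.
The salt with the lower threshold [La^3+] precipitates first: La(OH)3.

La(OH)3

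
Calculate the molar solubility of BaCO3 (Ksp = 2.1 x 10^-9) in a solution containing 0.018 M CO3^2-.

BaCO3(s) <=> Ba^2+ + CO3^2-
Ksp = [Ba^2+][CO3^2-]
If s mol/L dissolves here, [Ba^2+] = s, [CO3^2-] = 0.018 + s ≈ 0.018 (since the CO3^2- already present dominates).
Ksp ≈ s × 0.018
s = 1.2 × 10^-7 M
Check: s = 1.2 x 10^-7 ≪ 0.018, so the approximation is valid.

s = 1.2e-7 M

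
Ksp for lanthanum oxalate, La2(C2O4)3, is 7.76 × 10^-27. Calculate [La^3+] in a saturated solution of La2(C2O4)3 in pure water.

[La^3+] ≈ 4.70e-6 M

La2(C2O4)3(s) <=> 2 La^3+ + 3 C2O4^2-
Ksp = [La^3+]^2[C2O4^2-]^3
With molar solubility s: [La^3+] = 2s, [C2O4^2-] = 3s.
Ksp = (2s)^2(3s)^3 = 108s^5
s = (7.76 × 10^-27 / 108)^(1/5) = 2.351 × 10^-6 M
[La^3+] = 2s = 4.70 × 10^-6 M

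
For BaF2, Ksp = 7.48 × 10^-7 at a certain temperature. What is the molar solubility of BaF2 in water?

BaF2(s) ⇌ Ba^2+(aq) + 2 F^-(aq)
Ksp = [Ba^2+][F^-]^2
With molar solubility s: [Ba^2+] = s, [F^-] = 2s.
Ksp = s(2s)^2 = 4s^3
s^3 = 7.48 × 10^-7 / 4, so s = 5.72 x 10^-3 M

s ≈ 5.72 x 10^-3 M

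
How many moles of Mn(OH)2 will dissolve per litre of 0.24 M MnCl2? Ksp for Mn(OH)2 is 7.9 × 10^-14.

s ≈ 2.9 × 10^-7 M

Mn(OH)2(s) ⇌ Mn^2+ + 2 OH^-
Ksp = [Mn^2+][OH^-]^2
Let s be the molar solubility in this solution. [Mn^2+] = 0.24 + s ≈ 0.24, [OH^-] = 2s (common-ion effect: Mn^2+ is already 0.24 M).
Ksp ≈ 0.24 × (2s)^2
s = 2.9 × 10^-7 M
Check: s = 2.9 × 10^-7 ≪ 0.24, so the approximation is valid.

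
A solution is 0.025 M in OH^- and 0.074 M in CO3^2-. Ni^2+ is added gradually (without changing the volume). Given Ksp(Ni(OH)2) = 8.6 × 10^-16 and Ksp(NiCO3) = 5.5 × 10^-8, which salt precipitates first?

Ni(OH)2

Each salt begins to precipitate when Q = Ksp, i.e. when [Ni^2+] reaches its threshold.
For Ni(OH)2: 8.6 × 10^-16 = (0.025)^2 × [Ni^2+]  ⇒  [Ni^2+] = 1.4 x 10^-12 M.
For NiCO3: 5.5 × 10^-8 = 0.074 × [Ni^2+]  ⇒  [Ni^2+] = 7.4 x 10^-7 M.
The salt with the lower threshold [Ni^2+] precipitates first: Ni(OH)2.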